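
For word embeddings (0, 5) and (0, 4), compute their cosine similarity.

With u = (0, 5), v = (0, 4):
u·v = 0·0 + 5·4 = 0 + 20 = 20.
|u| = √(0² + 5²) = √25, |v| = √(0² + 4²) = √16, so |u||v| = √(25·16) = √400 = 20.
cos θ = (u·v)/(|u||v|) = 20/20 = 1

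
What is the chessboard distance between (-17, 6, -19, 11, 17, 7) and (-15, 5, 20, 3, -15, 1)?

max(|x_i - y_i|) = max(|-17 - (-15)|, |6 - 5|, |-19 - 20|, |11 - 3|, |17 - (-15)|, |7 - 1|) = max(2, 1, 39, 8, 32, 6) = 39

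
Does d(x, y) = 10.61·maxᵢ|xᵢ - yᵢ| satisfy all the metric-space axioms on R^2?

Yes. The L∞ (Chebyshev) norm induces a metric on R^2, and multiplying a metric by a positive constant 10.61 > 0 preserves all four axioms: non-negativity (10.61·||x-y|| ≥ 0), identity (10.61·||x-y|| = 0 ⟺ ||x-y|| = 0 ⟺ x = y), symmetry (||x-y|| = ||y-x||), and the triangle inequality (10.61·||x-z|| ≤ 10.61·||x-y|| + 10.61·||y-z||). So d is a metric.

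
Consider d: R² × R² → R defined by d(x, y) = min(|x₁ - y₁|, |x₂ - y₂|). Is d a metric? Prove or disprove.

No. d fails identity of indiscernibles: take x = (-2, 0) and y = (-2, 4). Then d(x,y) = min(|-2 - (-2)|, |0 - 4|) = min(0, 4) = 0, yet x ≠ y.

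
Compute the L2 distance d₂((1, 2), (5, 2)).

√(Σ(x_i - y_i)²) = √((1 - 5)² + (2 - 2)²)
= √((-4)² + 0²) = √(16 + 0) = √16 = 4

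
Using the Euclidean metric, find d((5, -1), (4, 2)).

√(Σ(x_i - y_i)²) = √((5 - 4)² + (-1 - 2)²)
= √(1² + (-3)²) = √(1 + 9) = √10 ≈ 3.1623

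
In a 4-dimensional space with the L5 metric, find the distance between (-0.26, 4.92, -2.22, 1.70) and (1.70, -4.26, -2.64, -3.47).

(Σ|x_i - y_i|^5)^(1/5) = (|-0.26 - 1.7|^5 + |4.92 - (-4.26)|^5 + |-2.22 - (-2.64)|^5 + |1.7 - (-3.47)|^5)^(1/5)
= (1.96^5 + 9.18^5 + 0.42^5 + 5.17^5)^(1/5) ≈ (28.9255 + 65194.8673 + 0.0131 + 3693.6243)^(1/5) = (68917.4302)^(1/5) ≈ 9.2825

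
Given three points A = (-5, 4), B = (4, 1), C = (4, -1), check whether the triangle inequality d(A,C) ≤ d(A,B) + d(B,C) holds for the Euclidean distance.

d(A,B) = √(9² + 3²) = √90 ≈ 9.4868, d(B,C) = √(0² + 2²) = √4 = 2, d(A,C) = √(9² + 5²) = √106 ≈ 10.2956.
d(A,C) ≈ 10.2956 ≤ 9.4868 + 2 = 11.4868. Triangle inequality is satisfied.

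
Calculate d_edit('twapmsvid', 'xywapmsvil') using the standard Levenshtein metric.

Let D[i][j] be the edit distance between the first i characters of 'twapmsvid' and the first j characters of 'xywapmsvil', with D[i][0] = i, D[0][j] = j, and D[i][j] = D[i-1][j-1] if the characters match, else 1 + min(D[i-1][j], D[i][j-1], D[i-1][j-1]). Filling the table (rows: prefixes of 'twapmsvid', columns: prefixes of 'xywapmsvil'):
     ε  x  y  w  a  p  m  s  v  i  l
  ε  0  1  2  3  4  5  6  7  8  9 10
  t  1  1  2  3  4  5  6  7  8  9 10
  w  2  2  2  2  3  4  5  6  7  8  9
  a  3  3  3  3  2  3  4  5  6  7  8
  p  4  4  4  4  3  2  3  4  5  6  7
  m  5  5  5  5  4  3  2  3  4  5  6
  s  6  6  6  6  5  4  3  2  3  4  5
  v  7  7  7  7  6  5  4  3  2  3  4
  i  8  8  8  8  7  6  5  4  3  2  3
  d  9  9  9  9  8  7  6  5  4  3  3
The bottom-right entry gives D[9][10] = 3, so no sequence of fewer than 3 edits works. Backtracking through the table gives one optimal edit sequence (3 edits):
  twapmsvid → xtwapmsvid (ins x @1)
  xtwapmsvid → xywapmsvid (sub t→y @2)
  xywapmsvid → xywapmsvil (sub d→l @10)
Edit distance = 3.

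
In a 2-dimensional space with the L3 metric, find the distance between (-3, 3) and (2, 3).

(Σ|x_i - y_i|^3)^(1/3) = (|-3 - 2|^3 + |3 - 3|^3)^(1/3)
= (5^3 + 0^3)^(1/3) = (125 + 0)^(1/3) = (125)^(1/3) = 5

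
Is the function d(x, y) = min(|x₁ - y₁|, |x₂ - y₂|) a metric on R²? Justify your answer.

No. d fails identity of indiscernibles: take x = (-4, 0) and y = (-4, 3). Then d(x,y) = min(|-4 - (-4)|, |0 - 3|) = min(0, 3) = 0, yet x ≠ y.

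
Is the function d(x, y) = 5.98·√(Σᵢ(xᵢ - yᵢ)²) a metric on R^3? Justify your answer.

Yes. The L2 (Euclidean) norm induces a metric on R^3, and multiplying a metric by a positive constant 5.98 > 0 preserves all four axioms: non-negativity (5.98·||x-y|| ≥ 0), identity (5.98·||x-y|| = 0 ⟺ ||x-y|| = 0 ⟺ x = y), symmetry (||x-y|| = ||y-x||), and the triangle inequality (5.98·||x-z|| ≤ 5.98·||x-y|| + 5.98·||y-z||). So d is a metric.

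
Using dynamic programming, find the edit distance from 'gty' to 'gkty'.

Let D[i][j] be the edit distance between the first i characters of 'gty' and the first j characters of 'gkty', with D[i][0] = i, D[0][j] = j, and D[i][j] = D[i-1][j-1] if the characters match, else 1 + min(D[i-1][j], D[i][j-1], D[i-1][j-1]). Filling the table (rows: prefixes of 'gty', columns: prefixes of 'gkty'):
     ε  g  k  t  y
  ε  0  1  2  3  4
  g  1  0  1  2  3
  t  2  1  1  1  2
  y  3  2  2  2  1
The bottom-right entry gives D[3][4] = 1, so no sequence of fewer than 1 edit works. Backtracking through the table gives one optimal edit sequence (1 edit):
  gty → gkty (ins k @2)
Edit distance = 1.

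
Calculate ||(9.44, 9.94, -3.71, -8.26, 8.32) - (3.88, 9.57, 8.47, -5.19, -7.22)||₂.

√(Σ(x_i - y_i)²) = √((9.44 - 3.88)² + (9.94 - 9.57)² + (-3.71 - 8.47)² + (-8.26 - (-5.19))² + (8.32 - (-7.22))²)
= √(5.56² + 0.37² + (-12.18)² + (-3.07)² + 15.54²) = √(30.9136 + 0.1369 + 148.3524 + 9.4249 + 241.4916) = √430.3194 ≈ 20.7441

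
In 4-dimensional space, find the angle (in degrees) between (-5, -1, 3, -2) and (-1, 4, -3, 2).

With u = (-5, -1, 3, -2), v = (-1, 4, -3, 2):
u·v = (-5)·(-1) + (-1)·4 + 3·(-3) + (-2)·2 = 5 + (-4) + (-9) + (-4) = -12.
|u| = √((-5)² + (-1)² + 3² + (-2)²) = √39, |v| = √((-1)² + 4² + (-3)² + 2²) = √30, so |u||v| = √(39·30) = √1170.
cos θ = (u·v)/(|u||v|) = -12/√1170 ≈ -0.350823
θ = arccos(-0.350823) ≈ 110.54°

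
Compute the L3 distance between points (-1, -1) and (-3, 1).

(Σ|x_i - y_i|^3)^(1/3) = (|-1 - (-3)|^3 + |-1 - 1|^3)^(1/3)
= (2^3 + 2^3)^(1/3) = (8 + 8)^(1/3) = (16)^(1/3) ≈ 2.5198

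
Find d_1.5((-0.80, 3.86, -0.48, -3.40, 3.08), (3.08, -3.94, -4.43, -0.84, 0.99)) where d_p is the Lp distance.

(Σ|x_i - y_i|^1.5)^(1/1.5) = (|-0.8 - 3.08|^1.5 + |3.86 - (-3.94)|^1.5 + |-0.48 - (-4.43)|^1.5 + |-3.4 - (-0.84)|^1.5 + |3.08 - 0.99|^1.5)^(1/1.5)
= (3.88^1.5 + 7.8^1.5 + 3.95^1.5 + 2.56^1.5 + 2.09^1.5)^(1/1.5) ≈ (7.6427 + 21.7842 + 7.8505 + 4.096 + 3.0215)^(1/1.5) = (44.3949)^(1/1.5) ≈ 12.5378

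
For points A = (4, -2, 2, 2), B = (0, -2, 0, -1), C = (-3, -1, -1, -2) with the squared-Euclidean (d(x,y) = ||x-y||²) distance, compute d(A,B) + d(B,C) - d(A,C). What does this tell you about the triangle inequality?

d(A,B) = 4² + 0² + 2² + 3² = 29, d(B,C) = 3² + 1² + 1² + 1² = 12, d(A,C) = 7² + 1² + 3² + 4² = 75.
d(A,B) + d(B,C) - d(A,C) = 29 + 12 - 75 = 41 - 75 = -34. This is < 0, so the triangle inequality FAILS for these points (squared-Euclidean is not a metric).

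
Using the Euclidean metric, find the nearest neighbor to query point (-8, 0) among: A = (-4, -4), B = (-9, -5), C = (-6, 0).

Distances: d(A) ≈ 5.6569, d(B) ≈ 5.099, d(C) = 2. Nearest: C = (-6, 0) with distance 2.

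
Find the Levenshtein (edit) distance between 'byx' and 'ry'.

Let D[i][j] be the edit distance between the first i characters of 'byx' and the first j characters of 'ry', with D[i][0] = i, D[0][j] = j, and D[i][j] = D[i-1][j-1] if the characters match, else 1 + min(D[i-1][j], D[i][j-1], D[i-1][j-1]). Filling the table (rows: prefixes of 'byx', columns: prefixes of 'ry'):
     ε  r  y
  ε  0  1  2
  b  1  1  2
  y  2  2  1
  x  3  3  2
The bottom-right entry gives D[3][2] = 2, so no sequence of fewer than 2 edits works. Backtracking through the table gives one optimal edit sequence (2 edits):
  byx → ryx (sub b→r @1)
  ryx → ry (del x @3)
Edit distance = 2.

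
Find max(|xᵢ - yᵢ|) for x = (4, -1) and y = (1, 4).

max(|x_i - y_i|) = max(|4 - 1|, |-1 - 4|) = max(3, 5) = 5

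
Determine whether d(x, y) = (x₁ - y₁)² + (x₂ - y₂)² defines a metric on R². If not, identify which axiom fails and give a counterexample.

No. The squared Euclidean distance fails the triangle inequality. Counterexample: x = (0, 0), y = (1, 3), z = (2, 6). d(x,z) = 2² + 6² = 40, but d(x,y) + d(y,z) = (1² + 3²) + (1² + 3²) = 10 + 10 = 20. Since 40 > 20, the triangle inequality is violated. (Note: √d, the ordinary Euclidean distance, IS a metric.)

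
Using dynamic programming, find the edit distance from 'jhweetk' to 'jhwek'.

Let D[i][j] be the edit distance between the first i characters of 'jhweetk' and the first j characters of 'jhwek', with D[i][0] = i, D[0][j] = j, and D[i][j] = D[i-1][j-1] if the characters match, else 1 + min(D[i-1][j], D[i][j-1], D[i-1][j-1]). Filling the table (rows: prefixes of 'jhweetk', columns: prefixes of 'jhwek'):
     ε  j  h  w  e  k
  ε  0  1  2  3  4  5
  j  1  0  1  2  3  4
  h  2  1  0  1  2  3
  w  3  2  1  0  1  2
  e  4  3  2  1  0  1
  e  5  4  3  2  1  1
  t  6  5  4  3  2  2
  k  7  6  5  4  3  2
The bottom-right entry gives D[7][5] = 2, so no sequence of fewer than 2 edits works. Backtracking through the table gives one optimal edit sequence (2 edits):
  jhweetk → jhwetk (del e @4)
  jhwetk → jhwek (del t @5)
Edit distance = 2.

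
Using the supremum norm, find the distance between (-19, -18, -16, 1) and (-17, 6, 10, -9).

max(|x_i - y_i|) = max(|-19 - (-17)|, |-18 - 6|, |-16 - 10|, |1 - (-9)|) = max(2, 24, 26, 10) = 26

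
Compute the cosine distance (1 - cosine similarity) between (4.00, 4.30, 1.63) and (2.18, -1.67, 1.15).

With u = (4.00, 4.30, 1.63), v = (2.18, -1.67, 1.15):
u·v = 4·2.18 + 4.3·(-1.67) + 1.63·1.15 = 8.72 + (-7.181) + 1.8745 = 3.4135.
|u| = √(4² + 4.3² + 1.63²) = √(16 + 18.49 + 2.6569) = √37.1469, |v| = √(2.18² + (-1.67)² + 1.15²) = √(4.7524 + 2.7889 + 1.3225) = √8.8638.
cos θ = (u·v)/(|u||v|) = 3.4135/(√37.1469·√8.8638) ≈ 0.1881
Cosine distance = 1 - cos θ ≈ 1 - 0.1881 = 0.8119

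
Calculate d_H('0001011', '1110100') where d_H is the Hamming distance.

Differing positions: 1, 2, 3, 4, 5, 6, 7. Hamming distance = 7.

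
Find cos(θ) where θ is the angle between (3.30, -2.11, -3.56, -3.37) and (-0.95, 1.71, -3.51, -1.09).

With u = (3.30, -2.11, -3.56, -3.37), v = (-0.95, 1.71, -3.51, -1.09):
u·v = 3.3·(-0.95) + (-2.11)·1.71 + (-3.56)·(-3.51) + (-3.37)·(-1.09) = (-3.135) + (-3.6081) + 12.4956 + 3.6733 = 9.4258.
|u| = √(3.3² + (-2.11)² + (-3.56)² + (-3.37)²) = √(10.89 + 4.4521 + 12.6736 + 11.3569) = √39.3726, |v| = √((-0.95)² + 1.71² + (-3.51)² + (-1.09)²) = √(0.9025 + 2.9241 + 12.3201 + 1.1881) = √17.3348.
cos θ = (u·v)/(|u||v|) = 9.4258/(√39.3726·√17.3348) ≈ 0.3608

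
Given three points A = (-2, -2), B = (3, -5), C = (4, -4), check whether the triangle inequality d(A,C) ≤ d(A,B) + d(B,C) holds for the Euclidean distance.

d(A,B) = √(5² + 3²) = √34 ≈ 5.831, d(B,C) = √(1² + 1²) = √2 ≈ 1.4142, d(A,C) = √(6² + 2²) = √40 ≈ 6.3246.
d(A,C) ≈ 6.3246 ≤ 5.831 + 1.4142 = 7.2452. Triangle inequality is satisfied.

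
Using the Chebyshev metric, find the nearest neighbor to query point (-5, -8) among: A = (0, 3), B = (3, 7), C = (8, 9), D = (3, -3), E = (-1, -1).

Distances: d(A) = 11, d(B) = 15, d(C) = 17, d(D) = 8, d(E) = 7. Nearest: E = (-1, -1) with distance 7.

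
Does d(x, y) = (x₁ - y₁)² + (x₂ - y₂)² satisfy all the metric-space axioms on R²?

No. The squared Euclidean distance fails the triangle inequality. Counterexample: x = (0, 0), y = (5, 3), z = (10, 6). d(x,z) = 10² + 6² = 136, but d(x,y) + d(y,z) = (5² + 3²) + (5² + 3²) = 34 + 34 = 68. Since 136 > 68, the triangle inequality is violated. (Note: √d, the ordinary Euclidean distance, IS a metric.)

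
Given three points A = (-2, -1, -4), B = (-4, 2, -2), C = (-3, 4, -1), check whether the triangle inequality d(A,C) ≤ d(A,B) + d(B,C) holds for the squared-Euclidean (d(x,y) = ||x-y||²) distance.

d(A,B) = 2² + 3² + 2² = 17, d(B,C) = 1² + 2² + 1² = 6, d(A,C) = 1² + 5² + 3² = 35.
d(A,C) = 35 > 17 + 6 = 23. Triangle inequality is VIOLATED. (Squared-Euclidean is not a metric — this is a counterexample.)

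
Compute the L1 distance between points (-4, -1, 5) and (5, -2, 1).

Σ|x_i - y_i| = |-4 - 5| + |-1 - (-2)| + |5 - 1| = 9 + 1 + 4 = 14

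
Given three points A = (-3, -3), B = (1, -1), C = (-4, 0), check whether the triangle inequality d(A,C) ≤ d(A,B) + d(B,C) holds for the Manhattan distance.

d(A,B) = 4 + 2 = 6, d(B,C) = 5 + 1 = 6, d(A,C) = 1 + 3 = 4.
d(A,C) = 4 ≤ 6 + 6 = 12. Triangle inequality is satisfied.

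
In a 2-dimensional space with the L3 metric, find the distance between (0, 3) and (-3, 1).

(Σ|x_i - y_i|^3)^(1/3) = (|0 - (-3)|^3 + |3 - 1|^3)^(1/3)
= (3^3 + 2^3)^(1/3) = (27 + 8)^(1/3) = (35)^(1/3) ≈ 3.2711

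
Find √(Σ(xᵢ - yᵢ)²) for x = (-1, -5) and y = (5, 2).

√(Σ(x_i - y_i)²) = √((-1 - 5)² + (-5 - 2)²)
= √((-6)² + (-7)²) = √(36 + 49) = √85 ≈ 9.2195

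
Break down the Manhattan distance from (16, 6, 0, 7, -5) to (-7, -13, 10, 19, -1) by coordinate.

Σ|x_i - y_i| = |16 - (-7)| + |6 - (-13)| + |0 - 10| + |7 - 19| + |-5 - (-1)| = 23 + 19 + 10 + 12 + 4 = 68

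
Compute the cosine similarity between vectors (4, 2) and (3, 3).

With u = (4, 2), v = (3, 3):
u·v = 4·3 + 2·3 = 12 + 6 = 18.
|u| = √(4² + 2²) = √20, |v| = √(3² + 3²) = √18, so |u||v| = √(20·18) = √360.
cos θ = (u·v)/(|u||v|) = 18/√360 ≈ 0.9487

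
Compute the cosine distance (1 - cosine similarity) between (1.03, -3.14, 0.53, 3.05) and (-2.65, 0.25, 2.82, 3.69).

With u = (1.03, -3.14, 0.53, 3.05), v = (-2.65, 0.25, 2.82, 3.69):
u·v = 1.03·(-2.65) + (-3.14)·0.25 + 0.53·2.82 + 3.05·3.69 = (-2.7295) + (-0.785) + 1.4946 + 11.2545 = 9.2346.
|u| = √(1.03² + (-3.14)² + 0.53² + 3.05²) = √(1.0609 + 9.8596 + 0.2809 + 9.3025) = √20.5039, |v| = √((-2.65)² + 0.25² + 2.82² + 3.69²) = √(7.0225 + 0.0625 + 7.9524 + 13.6161) = √28.6535.
cos θ = (u·v)/(|u||v|) = 9.2346/(√20.5039·√28.6535) ≈ 0.381
Cosine distance = 1 - cos θ ≈ 1 - 0.381 = 0.619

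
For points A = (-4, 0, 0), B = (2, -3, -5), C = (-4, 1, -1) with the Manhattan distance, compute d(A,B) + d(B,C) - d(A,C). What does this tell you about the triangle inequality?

d(A,B) = 6 + 3 + 5 = 14, d(B,C) = 6 + 4 + 4 = 14, d(A,C) = 0 + 1 + 1 = 2.
d(A,B) + d(B,C) - d(A,C) = 14 + 14 - 2 = 28 - 2 = 26. This is ≥ 0, so the triangle inequality holds for these points.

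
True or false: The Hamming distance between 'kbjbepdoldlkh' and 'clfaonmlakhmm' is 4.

Differing positions: 1, 2, 3, 4, 5, 6, 7, 8, 9, 10, 11, 12, 13. Hamming distance = 13, so the claim that d_H = 4 is false.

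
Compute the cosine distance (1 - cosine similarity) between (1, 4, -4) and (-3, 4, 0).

With u = (1, 4, -4), v = (-3, 4, 0):
u·v = 1·(-3) + 4·4 + (-4)·0 = (-3) + 16 + 0 = 13.
|u| = √(1² + 4² + (-4)²) = √33, |v| = √((-3)² + 4² + 0²) = √25, so |u||v| = √(33·25) = √825.
cos θ = (u·v)/(|u||v|) = 13/√825 ≈ 0.4526
Cosine distance = 1 - cos θ ≈ 1 - 0.4526 = 0.5474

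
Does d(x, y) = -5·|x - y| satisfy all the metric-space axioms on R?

No. With c = -5 < 0, d fails non-negativity: d(2, 4) = -5·|2 - 4| = -5·2 = -10 < 0.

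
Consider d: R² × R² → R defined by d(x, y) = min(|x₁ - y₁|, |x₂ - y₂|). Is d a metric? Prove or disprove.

No. d fails identity of indiscernibles: take x = (4, 0) and y = (4, 1). Then d(x,y) = min(|4 - 4|, |0 - 1|) = min(0, 1) = 0, yet x ≠ y.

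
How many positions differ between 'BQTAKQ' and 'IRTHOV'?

Differing positions: 1, 2, 4, 5, 6. Hamming distance = 5.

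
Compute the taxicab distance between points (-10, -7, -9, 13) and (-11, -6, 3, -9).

Σ|x_i - y_i| = |-10 - (-11)| + |-7 - (-6)| + |-9 - 3| + |13 - (-9)| = 1 + 1 + 12 + 22 = 36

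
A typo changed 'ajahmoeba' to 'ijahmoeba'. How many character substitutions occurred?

Differing positions: 1. Hamming distance = 1.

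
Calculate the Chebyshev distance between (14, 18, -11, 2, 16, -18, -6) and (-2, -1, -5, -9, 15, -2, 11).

max(|x_i - y_i|) = max(|14 - (-2)|, |18 - (-1)|, |-11 - (-5)|, |2 - (-9)|, |16 - 15|, |-18 - (-2)|, |-6 - 11|) = max(16, 19, 6, 11, 1, 16, 17) = 19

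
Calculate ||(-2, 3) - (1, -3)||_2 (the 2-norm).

(Σ|x_i - y_i|^2)^(1/2) = (|-2 - 1|^2 + |3 - (-3)|^2)^(1/2)
= (3^2 + 6^2)^(1/2) = (9 + 36)^(1/2) = (45)^(1/2) ≈ 6.7082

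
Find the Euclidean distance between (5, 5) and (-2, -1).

√(Σ(x_i - y_i)²) = √((5 - (-2))² + (5 - (-1))²)
= √(7² + 6²) = √(49 + 36) = √85 ≈ 9.2195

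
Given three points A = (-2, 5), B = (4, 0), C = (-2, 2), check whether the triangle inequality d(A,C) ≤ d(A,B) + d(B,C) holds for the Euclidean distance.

d(A,B) = √(6² + 5²) = √61 ≈ 7.8102, d(B,C) = √(6² + 2²) = √40 ≈ 6.3246, d(A,C) = √(0² + 3²) = √9 = 3.
d(A,C) = 3 ≤ 7.8102 + 6.3246 = 14.1348. Triangle inequality is satisfied.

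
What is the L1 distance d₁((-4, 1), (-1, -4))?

Σ|x_i - y_i| = |-4 - (-1)| + |1 - (-4)| = 3 + 5 = 8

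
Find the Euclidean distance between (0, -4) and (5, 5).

√(Σ(x_i - y_i)²) = √((0 - 5)² + (-4 - 5)²)
= √((-5)² + (-9)²) = √(25 + 81) = √106 ≈ 10.2956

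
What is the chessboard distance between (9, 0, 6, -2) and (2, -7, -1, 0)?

max(|x_i - y_i|) = max(|9 - 2|, |0 - (-7)|, |6 - (-1)|, |-2 - 0|) = max(7, 7, 7, 2) = 7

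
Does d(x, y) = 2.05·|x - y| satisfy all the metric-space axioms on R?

Yes. Since |x - y| is a metric on R and 2.05 > 0, the positive scalar multiple 2.05·|x - y| is also a metric: scaling by a positive constant preserves non-negativity, identity (d=0 ⟺ |x-y|=0 ⟺ x=y), symmetry, and the triangle inequality.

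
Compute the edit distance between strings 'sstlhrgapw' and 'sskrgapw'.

Let D[i][j] be the edit distance between the first i characters of 'sstlhrgapw' and the first j characters of 'sskrgapw', with D[i][0] = i, D[0][j] = j, and D[i][j] = D[i-1][j-1] if the characters match, else 1 + min(D[i-1][j], D[i][j-1], D[i-1][j-1]). Filling the table (rows: prefixes of 'sstlhrgapw', columns: prefixes of 'sskrgapw'):
     ε  s  s  k  r  g  a  p  w
  ε  0  1  2  3  4  5  6  7  8
  s  1  0  1  2  3  4  5  6  7
  s  2  1  0  1  2  3  4  5  6
  t  3  2  1  1  2  3  4  5  6
  l  4  3  2  2  2  3  4  5  6
  h  5  4  3  3  3  3  4  5  6
  r  6  5  4  4  3  4  4  5  6
  g  7  6  5  5  4  3  4  5  6
  a  8  7  6  6  5  4  3  4  5
  p  9  8  7  7  6  5  4  3  4
  w 10  9  8  8  7  6  5  4  3
The bottom-right entry gives D[10][8] = 3, so no sequence of fewer than 3 edits works. Backtracking through the table gives one optimal edit sequence (3 edits):
  sstlhrgapw → sslhrgapw (del t @3)
  sslhrgapw → sshrgapw (del l @3)
  sshrgapw → sskrgapw (sub h→k @3)
Edit distance = 3.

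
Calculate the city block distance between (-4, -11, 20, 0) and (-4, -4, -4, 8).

Σ|x_i - y_i| = |-4 - (-4)| + |-11 - (-4)| + |20 - (-4)| + |0 - 8| = 0 + 7 + 24 + 8 = 39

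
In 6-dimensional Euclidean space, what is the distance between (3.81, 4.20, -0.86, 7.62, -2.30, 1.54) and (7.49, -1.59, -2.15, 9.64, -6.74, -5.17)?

√(Σ(x_i - y_i)²) = √((3.81 - 7.49)² + (4.2 - (-1.59))² + (-0.86 - (-2.15))² + (7.62 - 9.64)² + (-2.3 - (-6.74))² + (1.54 - (-5.17))²)
= √((-3.68)² + 5.79² + 1.29² + (-2.02)² + 4.44² + 6.71²) = √(13.5424 + 33.5241 + 1.6641 + 4.0804 + 19.7136 + 45.0241) = √117.5487 ≈ 10.842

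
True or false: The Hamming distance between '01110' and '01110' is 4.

Differing positions: none. Hamming distance = 0, so the claim that d_H = 4 is false.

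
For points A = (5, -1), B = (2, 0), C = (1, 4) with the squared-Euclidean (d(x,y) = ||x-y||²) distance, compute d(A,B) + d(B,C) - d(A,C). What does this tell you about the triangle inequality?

d(A,B) = 3² + 1² = 10, d(B,C) = 1² + 4² = 17, d(A,C) = 4² + 5² = 41.
d(A,B) + d(B,C) - d(A,C) = 10 + 17 - 41 = 27 - 41 = -14. This is < 0, so the triangle inequality FAILS for these points (squared-Euclidean is not a metric).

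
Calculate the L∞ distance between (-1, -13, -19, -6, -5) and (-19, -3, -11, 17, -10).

max(|x_i - y_i|) = max(|-1 - (-19)|, |-13 - (-3)|, |-19 - (-11)|, |-6 - 17|, |-5 - (-10)|) = max(18, 10, 8, 23, 5) = 23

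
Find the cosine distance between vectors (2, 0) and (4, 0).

With u = (2, 0), v = (4, 0):
u·v = 2·4 + 0·0 = 8 + 0 = 8.
|u| = √(2² + 0²) = √4, |v| = √(4² + 0²) = √16, so |u||v| = √(4·16) = √64 = 8.
cos θ = (u·v)/(|u||v|) = 8/8 = 1
Cosine distance = 1 - cos θ = 1 - 1 = 0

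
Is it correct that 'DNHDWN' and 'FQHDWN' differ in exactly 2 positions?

Differing positions: 1, 2. Hamming distance = 2, so the claim is true.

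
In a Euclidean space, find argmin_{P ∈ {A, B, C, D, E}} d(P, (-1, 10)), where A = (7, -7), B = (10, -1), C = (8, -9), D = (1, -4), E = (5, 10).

Distances: d(A) ≈ 18.7883, d(B) ≈ 15.5563, d(C) ≈ 21.0238, d(D) ≈ 14.1421, d(E) = 6. Nearest: E = (5, 10) with distance 6.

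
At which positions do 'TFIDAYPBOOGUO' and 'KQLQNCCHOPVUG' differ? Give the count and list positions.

Differing positions: 1, 2, 3, 4, 5, 6, 7, 8, 10, 11, 13. Hamming distance = 11.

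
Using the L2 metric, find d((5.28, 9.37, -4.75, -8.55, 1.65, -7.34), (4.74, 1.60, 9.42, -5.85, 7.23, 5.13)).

√(Σ(x_i - y_i)²) = √((5.28 - 4.74)² + (9.37 - 1.6)² + (-4.75 - 9.42)² + (-8.55 - (-5.85))² + (1.65 - 7.23)² + (-7.34 - 5.13)²)
= √(0.54² + 7.77² + (-14.17)² + (-2.7)² + (-5.58)² + (-12.47)²) = √(0.2916 + 60.3729 + 200.7889 + 7.29 + 31.1364 + 155.5009) = √455.3807 ≈ 21.3397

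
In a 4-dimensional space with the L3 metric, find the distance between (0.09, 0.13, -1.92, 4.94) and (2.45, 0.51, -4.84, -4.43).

(Σ|x_i - y_i|^3)^(1/3) = (|0.09 - 2.45|^3 + |0.13 - 0.51|^3 + |-1.92 - (-4.84)|^3 + |4.94 - (-4.43)|^3)^(1/3)
= (2.36^3 + 0.38^3 + 2.92^3 + 9.37^3)^(1/3) ≈ (13.1443 + 0.0549 + 24.8971 + 822.657)^(1/3) = (860.7533)^(1/3) ≈ 9.5125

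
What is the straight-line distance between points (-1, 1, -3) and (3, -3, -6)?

√(Σ(x_i - y_i)²) = √((-1 - 3)² + (1 - (-3))² + (-3 - (-6))²)
= √((-4)² + 4² + 3²) = √(16 + 16 + 9) = √41 ≈ 6.4031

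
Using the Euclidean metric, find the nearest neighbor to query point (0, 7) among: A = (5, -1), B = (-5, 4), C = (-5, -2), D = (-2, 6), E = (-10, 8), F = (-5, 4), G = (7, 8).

Distances: d(A) ≈ 9.434, d(B) ≈ 5.831, d(C) ≈ 10.2956, d(D) ≈ 2.2361, d(E) ≈ 10.0499, d(F) ≈ 5.831, d(G) ≈ 7.0711. Nearest: D = (-2, 6) with distance 2.2361.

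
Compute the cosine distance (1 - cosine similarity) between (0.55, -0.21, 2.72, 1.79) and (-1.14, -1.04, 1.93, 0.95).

With u = (0.55, -0.21, 2.72, 1.79), v = (-1.14, -1.04, 1.93, 0.95):
u·v = 0.55·(-1.14) + (-0.21)·(-1.04) + 2.72·1.93 + 1.79·0.95 = (-0.627) + 0.2184 + 5.2496 + 1.7005 = 6.5415.
|u| = √(0.55² + (-0.21)² + 2.72² + 1.79²) = √(0.3025 + 0.0441 + 7.3984 + 3.2041) = √10.9491, |v| = √((-1.14)² + (-1.04)² + 1.93² + 0.95²) = √(1.2996 + 1.0816 + 3.7249 + 0.9025) = √7.0086.
cos θ = (u·v)/(|u||v|) = 6.5415/(√10.9491·√7.0086) ≈ 0.7467
Cosine distance = 1 - cos θ ≈ 1 - 0.7467 = 0.2533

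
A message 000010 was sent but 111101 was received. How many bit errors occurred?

Differing positions: 1, 2, 3, 4, 5, 6. Hamming distance = 6.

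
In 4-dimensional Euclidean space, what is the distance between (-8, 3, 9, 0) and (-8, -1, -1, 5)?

√(Σ(x_i - y_i)²) = √((-8 - (-8))² + (3 - (-1))² + (9 - (-1))² + (0 - 5)²)
= √(0² + 4² + 10² + (-5)²) = √(0 + 16 + 100 + 25) = √141 ≈ 11.8743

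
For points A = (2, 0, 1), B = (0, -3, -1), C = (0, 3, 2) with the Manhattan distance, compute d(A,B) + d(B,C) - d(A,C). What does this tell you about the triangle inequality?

d(A,B) = 2 + 3 + 2 = 7, d(B,C) = 0 + 6 + 3 = 9, d(A,C) = 2 + 3 + 1 = 6.
d(A,B) + d(B,C) - d(A,C) = 7 + 9 - 6 = 16 - 6 = 10. This is ≥ 0, so the triangle inequality holds for these points.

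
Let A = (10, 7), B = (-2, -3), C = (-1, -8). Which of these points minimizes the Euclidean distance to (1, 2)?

Distances: d(A) ≈ 10.2956, d(B) ≈ 5.831, d(C) ≈ 10.198. Nearest: B = (-2, -3) with distance 5.831.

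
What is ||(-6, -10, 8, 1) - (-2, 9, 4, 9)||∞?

max(|x_i - y_i|) = max(|-6 - (-2)|, |-10 - 9|, |8 - 4|, |1 - 9|) = max(4, 19, 4, 8) = 19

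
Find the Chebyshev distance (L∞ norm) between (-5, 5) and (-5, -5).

max(|x_i - y_i|) = max(|-5 - (-5)|, |5 - (-5)|) = max(0, 10) = 10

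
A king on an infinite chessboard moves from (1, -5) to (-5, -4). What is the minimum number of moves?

max(|x_i - y_i|) = max(|1 - (-5)|, |-5 - (-4)|) = max(6, 1) = 6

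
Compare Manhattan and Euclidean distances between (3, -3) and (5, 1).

L1 = |3 - 5| + |-3 - 1| = 2 + 4 = 6
L2 = √(2² + 4²) = √20 ≈ 4.4721
L1 ≥ L2 always (equality iff movement is along one axis); L1 > L2 here.
Ratio L1/L2 = 6/√20 ≈ 1.3416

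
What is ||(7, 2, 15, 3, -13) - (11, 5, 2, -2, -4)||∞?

max(|x_i - y_i|) = max(|7 - 11|, |2 - 5|, |15 - 2|, |3 - (-2)|, |-13 - (-4)|) = max(4, 3, 13, 5, 9) = 13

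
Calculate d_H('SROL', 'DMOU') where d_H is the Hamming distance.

Differing positions: 1, 2, 4. Hamming distance = 3.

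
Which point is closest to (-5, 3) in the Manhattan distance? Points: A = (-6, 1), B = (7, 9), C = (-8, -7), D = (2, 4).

Distances: d(A) = 3, d(B) = 18, d(C) = 13, d(D) = 8. Nearest: A = (-6, 1) with distance 3.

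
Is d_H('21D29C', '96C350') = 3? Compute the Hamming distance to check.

Differing positions: 1, 2, 3, 4, 5, 6. Hamming distance = 6, so the claim that d_H = 3 is false.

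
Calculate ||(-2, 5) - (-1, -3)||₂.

√(Σ(x_i - y_i)²) = √((-2 - (-1))² + (5 - (-3))²)
= √((-1)² + 8²) = √(1 + 64) = √65 ≈ 8.0623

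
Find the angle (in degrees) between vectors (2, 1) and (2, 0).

With u = (2, 1), v = (2, 0):
u·v = 2·2 + 1·0 = 4 + 0 = 4.
|u| = √(2² + 1²) = √5, |v| = √(2² + 0²) = √4, so |u||v| = √(5·4) = √20.
cos θ = (u·v)/(|u||v|) = 4/√20 ≈ 0.894427
θ = arccos(0.894427) ≈ 26.57°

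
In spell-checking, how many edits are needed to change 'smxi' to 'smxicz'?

Let D[i][j] be the edit distance between the first i characters of 'smxi' and the first j characters of 'smxicz', with D[i][0] = i, D[0][j] = j, and D[i][j] = D[i-1][j-1] if the characters match, else 1 + min(D[i-1][j], D[i][j-1], D[i-1][j-1]). Filling the table (rows: prefixes of 'smxi', columns: prefixes of 'smxicz'):
     ε  s  m  x  i  c  z
  ε  0  1  2  3  4  5  6
  s  1  0  1  2  3  4  5
  m  2  1  0  1  2  3  4
  x  3  2  1  0  1  2  3
  i  4  3  2  1  0  1  2
The bottom-right entry gives D[4][6] = 2, so no sequence of fewer than 2 edits works. Backtracking through the table gives one optimal edit sequence (2 edits):
  smxi → smxic (ins c @5)
  smxic → smxicz (ins z @6)
Edit distance = 2.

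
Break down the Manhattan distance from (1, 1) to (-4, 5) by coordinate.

Σ|x_i - y_i| = |1 - (-4)| + |1 - 5| = 5 + 4 = 9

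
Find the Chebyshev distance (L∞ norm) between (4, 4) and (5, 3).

max(|x_i - y_i|) = max(|4 - 5|, |4 - 3|) = max(1, 1) = 1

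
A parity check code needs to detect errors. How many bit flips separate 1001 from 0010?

Differing positions: 1, 3, 4. Hamming distance = 3.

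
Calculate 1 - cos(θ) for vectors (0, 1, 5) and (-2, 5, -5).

With u = (0, 1, 5), v = (-2, 5, -5):
u·v = 0·(-2) + 1·5 + 5·(-5) = 0 + 5 + (-25) = -20.
|u| = √(0² + 1² + 5²) = √26, |v| = √((-2)² + 5² + (-5)²) = √54, so |u||v| = √(26·54) = √1404.
cos θ = (u·v)/(|u||v|) = -20/√1404 ≈ -0.5338
Cosine distance = 1 - cos θ ≈ 1 - (-0.5338) = 1.5338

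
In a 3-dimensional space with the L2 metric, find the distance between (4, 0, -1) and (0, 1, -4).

(Σ|x_i - y_i|^2)^(1/2) = (|4 - 0|^2 + |0 - 1|^2 + |-1 - (-4)|^2)^(1/2)
= (4^2 + 1^2 + 3^2)^(1/2) = (16 + 1 + 9)^(1/2) = (26)^(1/2) ≈ 5.099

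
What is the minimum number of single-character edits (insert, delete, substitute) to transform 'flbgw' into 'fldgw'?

Let D[i][j] be the edit distance between the first i characters of 'flbgw' and the first j characters of 'fldgw', with D[i][0] = i, D[0][j] = j, and D[i][j] = D[i-1][j-1] if the characters match, else 1 + min(D[i-1][j], D[i][j-1], D[i-1][j-1]). Filling the table (rows: prefixes of 'flbgw', columns: prefixes of 'fldgw'):
     ε  f  l  d  g  w
  ε  0  1  2  3  4  5
  f  1  0  1  2  3  4
  l  2  1  0  1  2  3
  b  3  2  1  1  2  3
  g  4  3  2  2  1  2
  w  5  4  3  3  2  1
The bottom-right entry gives D[5][5] = 1, so no sequence of fewer than 1 edit works. Backtracking through the table gives one optimal edit sequence (1 edit):
  flbgw → fldgw (sub b→d @3)
Edit distance = 1.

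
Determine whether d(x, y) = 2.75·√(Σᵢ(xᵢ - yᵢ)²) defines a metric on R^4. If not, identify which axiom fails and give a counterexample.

Yes. The L2 (Euclidean) norm induces a metric on R^4, and multiplying a metric by a positive constant 2.75 > 0 preserves all four axioms: non-negativity (2.75·||x-y|| ≥ 0), identity (2.75·||x-y|| = 0 ⟺ ||x-y|| = 0 ⟺ x = y), symmetry (||x-y|| = ||y-x||), and the triangle inequality (2.75·||x-z|| ≤ 2.75·||x-y|| + 2.75·||y-z||). So d is a metric.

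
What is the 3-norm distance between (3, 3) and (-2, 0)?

(Σ|x_i - y_i|^3)^(1/3) = (|3 - (-2)|^3 + |3 - 0|^3)^(1/3)
= (5^3 + 3^3)^(1/3) = (125 + 27)^(1/3) = (152)^(1/3) ≈ 5.3368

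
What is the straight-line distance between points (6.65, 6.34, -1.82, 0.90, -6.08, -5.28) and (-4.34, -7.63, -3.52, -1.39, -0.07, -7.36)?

√(Σ(x_i - y_i)²) = √((6.65 - (-4.34))² + (6.34 - (-7.63))² + (-1.82 - (-3.52))² + (0.9 - (-1.39))² + (-6.08 - (-0.07))² + (-5.28 - (-7.36))²)
= √(10.99² + 13.97² + 1.7² + 2.29² + (-6.01)² + 2.08²) = √(120.7801 + 195.1609 + 2.89 + 5.2441 + 36.1201 + 4.3264) = √364.5216 ≈ 19.0924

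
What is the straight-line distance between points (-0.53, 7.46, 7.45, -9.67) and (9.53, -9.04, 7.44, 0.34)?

√(Σ(x_i - y_i)²) = √((-0.53 - 9.53)² + (7.46 - (-9.04))² + (7.45 - 7.44)² + (-9.67 - 0.34)²)
= √((-10.06)² + 16.5² + 0.01² + (-10.01)²) = √(101.2036 + 272.25 + 0.0001 + 100.2001) = √473.6538 ≈ 21.7636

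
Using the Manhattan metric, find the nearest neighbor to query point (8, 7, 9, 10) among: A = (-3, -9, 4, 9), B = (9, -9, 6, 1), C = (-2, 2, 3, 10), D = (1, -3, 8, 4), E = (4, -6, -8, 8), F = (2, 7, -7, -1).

Distances: d(A) = 33, d(B) = 29, d(C) = 21, d(D) = 24, d(E) = 36, d(F) = 33. Nearest: C = (-2, 2, 3, 10) with distance 21.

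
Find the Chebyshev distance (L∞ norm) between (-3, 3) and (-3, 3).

max(|x_i - y_i|) = max(|-3 - (-3)|, |3 - 3|) = max(0, 0) = 0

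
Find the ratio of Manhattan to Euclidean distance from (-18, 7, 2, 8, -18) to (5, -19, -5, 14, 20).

L1 = |-18 - 5| + |7 - (-19)| + |2 - (-5)| + |8 - 14| + |-18 - 20| = 23 + 26 + 7 + 6 + 38 = 100
L2 = √(23² + 26² + 7² + 6² + 38²) = √2734 ≈ 52.2877
L1 ≥ L2 always (equality iff movement is along one axis); L1 > L2 here.
Ratio L1/L2 = 100/√2734 ≈ 1.9125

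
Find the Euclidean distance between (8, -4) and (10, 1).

√(Σ(x_i - y_i)²) = √((8 - 10)² + (-4 - 1)²)
= √((-2)² + (-5)²) = √(4 + 25) = √29 ≈ 5.3852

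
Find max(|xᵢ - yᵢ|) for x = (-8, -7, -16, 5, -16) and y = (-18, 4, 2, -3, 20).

max(|x_i - y_i|) = max(|-8 - (-18)|, |-7 - 4|, |-16 - 2|, |5 - (-3)|, |-16 - 20|) = max(10, 11, 18, 8, 36) = 36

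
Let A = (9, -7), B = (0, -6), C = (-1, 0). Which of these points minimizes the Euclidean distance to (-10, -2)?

Distances: d(A) ≈ 19.6469, d(B) ≈ 10.7703, d(C) ≈ 9.2195. Nearest: C = (-1, 0) with distance 9.2195.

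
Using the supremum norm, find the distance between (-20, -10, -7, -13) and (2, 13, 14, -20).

max(|x_i - y_i|) = max(|-20 - 2|, |-10 - 13|, |-7 - 14|, |-13 - (-20)|) = max(22, 23, 21, 7) = 23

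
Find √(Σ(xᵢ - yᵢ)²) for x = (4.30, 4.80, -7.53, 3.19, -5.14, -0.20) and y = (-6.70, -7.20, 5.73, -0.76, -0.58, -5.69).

√(Σ(x_i - y_i)²) = √((4.3 - (-6.7))² + (4.8 - (-7.2))² + (-7.53 - 5.73)² + (3.19 - (-0.76))² + (-5.14 - (-0.58))² + (-0.2 - (-5.69))²)
= √(11² + 12² + (-13.26)² + 3.95² + (-4.56)² + 5.49²) = √(121 + 144 + 175.8276 + 15.6025 + 20.7936 + 30.1401) = √507.3638 ≈ 22.5247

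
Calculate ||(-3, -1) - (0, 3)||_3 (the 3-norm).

(Σ|x_i - y_i|^3)^(1/3) = (|-3 - 0|^3 + |-1 - 3|^3)^(1/3)
= (3^3 + 4^3)^(1/3) = (27 + 64)^(1/3) = (91)^(1/3) ≈ 4.4979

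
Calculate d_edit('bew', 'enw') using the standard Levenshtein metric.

Let D[i][j] be the edit distance between the first i characters of 'bew' and the first j characters of 'enw', with D[i][0] = i, D[0][j] = j, and D[i][j] = D[i-1][j-1] if the characters match, else 1 + min(D[i-1][j], D[i][j-1], D[i-1][j-1]). Filling the table (rows: prefixes of 'bew', columns: prefixes of 'enw'):
     ε  e  n  w
  ε  0  1  2  3
  b  1  1  2  3
  e  2  1  2  3
  w  3  2  2  2
The bottom-right entry gives D[3][3] = 2, so no sequence of fewer than 2 edits works. Backtracking through the table gives one optimal edit sequence (2 edits):
  bew → eew (sub b→e @1)
  eew → enw (sub e→n @2)
Edit distance = 2.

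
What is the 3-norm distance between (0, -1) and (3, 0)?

(Σ|x_i - y_i|^3)^(1/3) = (|0 - 3|^3 + |-1 - 0|^3)^(1/3)
= (3^3 + 1^3)^(1/3) = (27 + 1)^(1/3) = (28)^(1/3) ≈ 3.0366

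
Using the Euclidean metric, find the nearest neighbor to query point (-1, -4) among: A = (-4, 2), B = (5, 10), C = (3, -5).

Distances: d(A) ≈ 6.7082, d(B) ≈ 15.2315, d(C) ≈ 4.1231. Nearest: C = (3, -5) with distance 4.1231.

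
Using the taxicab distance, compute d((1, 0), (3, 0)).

Σ|x_i - y_i| = |1 - 3| + |0 - 0| = 2 + 0 = 2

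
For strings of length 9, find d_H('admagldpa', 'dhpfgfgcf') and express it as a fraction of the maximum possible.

Differing positions: 1, 2, 3, 4, 6, 7, 8, 9. Hamming distance = 8. The maximum possible Hamming distance for length-9 strings is 9, so d_H/9 = 8/9 ≈ 0.8889.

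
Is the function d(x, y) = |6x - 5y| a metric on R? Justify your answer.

No. d fails symmetry: d(7, 1) = |6·7 - 5·1| = |37| = 37, but d(1, 7) = |6·1 - 5·7| = |-29| = 29. Since 37 ≠ 29, d(x,y) ≠ d(y,x) in general.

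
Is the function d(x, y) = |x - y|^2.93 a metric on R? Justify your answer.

No. d(x,y) = |x-y|^2.93 fails the triangle inequality since p = 2.93 > 1. Counterexample: x = 1, y = 9, z = 13. d(x,z) = |1 - 13|^2.93 = 12^2.93 ≈ 1452.1151, but d(x,y) + d(y,z) = 8^2.93 + 4^2.93 ≈ 442.6431 + 58.0812 = 500.7243. Since 1452.1151 > 500.7243, the triangle inequality is violated.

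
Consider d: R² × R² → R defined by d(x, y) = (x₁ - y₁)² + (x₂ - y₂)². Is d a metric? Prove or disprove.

No. The squared Euclidean distance fails the triangle inequality. Counterexample: x = (0, 0), y = (4, 2), z = (8, 4). d(x,z) = 8² + 4² = 80, but d(x,y) + d(y,z) = (4² + 2²) + (4² + 2²) = 20 + 20 = 40. Since 80 > 40, the triangle inequality is violated. (Note: √d, the ordinary Euclidean distance, IS a metric.)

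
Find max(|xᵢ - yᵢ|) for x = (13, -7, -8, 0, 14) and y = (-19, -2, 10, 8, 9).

max(|x_i - y_i|) = max(|13 - (-19)|, |-7 - (-2)|, |-8 - 10|, |0 - 8|, |14 - 9|) = max(32, 5, 18, 8, 5) = 32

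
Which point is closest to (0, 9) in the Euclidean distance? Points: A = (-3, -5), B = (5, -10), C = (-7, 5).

Distances: d(A) ≈ 14.3178, d(B) ≈ 19.6469, d(C) ≈ 8.0623. Nearest: C = (-7, 5) with distance 8.0623.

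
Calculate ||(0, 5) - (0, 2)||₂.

√(Σ(x_i - y_i)²) = √((0 - 0)² + (5 - 2)²)
= √(0² + 3²) = √(0 + 9) = √9 = 3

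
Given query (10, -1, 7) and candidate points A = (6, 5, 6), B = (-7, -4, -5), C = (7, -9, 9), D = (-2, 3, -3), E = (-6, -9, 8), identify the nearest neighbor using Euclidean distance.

Distances: d(A) ≈ 7.2801, d(B) ≈ 21.0238, d(C) ≈ 8.775, d(D) ≈ 16.1245, d(E) ≈ 17.9165. Nearest: A = (6, 5, 6) with distance 7.2801.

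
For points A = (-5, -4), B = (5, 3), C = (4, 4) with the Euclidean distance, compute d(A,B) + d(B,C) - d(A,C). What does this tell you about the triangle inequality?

d(A,B) = √(10² + 7²) = √149 ≈ 12.2066, d(B,C) = √(1² + 1²) = √2 ≈ 1.4142, d(A,C) = √(9² + 8²) = √145 ≈ 12.0416.
d(A,B) + d(B,C) - d(A,C) = 12.2066 + 1.4142 - 12.0416 = 13.6208 - 12.0416 = 1.5792 (to 4 decimal places). This is ≥ 0, so the triangle inequality holds for these points.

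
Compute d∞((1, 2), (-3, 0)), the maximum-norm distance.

max(|x_i - y_i|) = max(|1 - (-3)|, |2 - 0|) = max(4, 2) = 4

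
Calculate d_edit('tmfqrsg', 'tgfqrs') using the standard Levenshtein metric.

Let D[i][j] be the edit distance between the first i characters of 'tmfqrsg' and the first j characters of 'tgfqrs', with D[i][0] = i, D[0][j] = j, and D[i][j] = D[i-1][j-1] if the characters match, else 1 + min(D[i-1][j], D[i][j-1], D[i-1][j-1]). Filling the table (rows: prefixes of 'tmfqrsg', columns: prefixes of 'tgfqrs'):
     ε  t  g  f  q  r  s
  ε  0  1  2  3  4  5  6
  t  1  0  1  2  3  4  5
  m  2  1  1  2  3  4  5
  f  3  2  2  1  2  3  4
  q  4  3  3  2  1  2  3
  r  5  4  4  3  2  1  2
  s  6  5  5  4  3  2  1
  g  7  6  5  5  4  3  2
The bottom-right entry gives D[7][6] = 2, so no sequence of fewer than 2 edits works. Backtracking through the table gives one optimal edit sequence (2 edits):
  tmfqrsg → tgfqrsg (sub m→g @2)
  tgfqrsg → tgfqrs (del g @7)
Edit distance = 2.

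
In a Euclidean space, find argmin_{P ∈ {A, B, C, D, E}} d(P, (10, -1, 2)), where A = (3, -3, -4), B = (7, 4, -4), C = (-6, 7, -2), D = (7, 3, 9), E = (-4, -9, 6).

Distances: d(A) ≈ 9.434, d(B) ≈ 8.3666, d(C) ≈ 18.3303, d(D) ≈ 8.6023, d(E) ≈ 16.6132. Nearest: B = (7, 4, -4) with distance 8.3666.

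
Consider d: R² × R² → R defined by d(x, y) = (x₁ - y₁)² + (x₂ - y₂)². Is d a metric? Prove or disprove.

No. The squared Euclidean distance fails the triangle inequality. Counterexample: x = (0, 0), y = (5, 1), z = (10, 2). d(x,z) = 10² + 2² = 104, but d(x,y) + d(y,z) = (5² + 1²) + (5² + 1²) = 26 + 26 = 52. Since 104 > 52, the triangle inequality is violated. (Note: √d, the ordinary Euclidean distance, IS a metric.)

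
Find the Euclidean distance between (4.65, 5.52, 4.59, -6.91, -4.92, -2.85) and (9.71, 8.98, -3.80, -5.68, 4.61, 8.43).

√(Σ(x_i - y_i)²) = √((4.65 - 9.71)² + (5.52 - 8.98)² + (4.59 - (-3.8))² + (-6.91 - (-5.68))² + (-4.92 - 4.61)² + (-2.85 - 8.43)²)
= √((-5.06)² + (-3.46)² + 8.39² + (-1.23)² + (-9.53)² + (-11.28)²) = √(25.6036 + 11.9716 + 70.3921 + 1.5129 + 90.8209 + 127.2384) = √327.5395 ≈ 18.0981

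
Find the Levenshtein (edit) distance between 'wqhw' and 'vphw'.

Let D[i][j] be the edit distance between the first i characters of 'wqhw' and the first j characters of 'vphw', with D[i][0] = i, D[0][j] = j, and D[i][j] = D[i-1][j-1] if the characters match, else 1 + min(D[i-1][j], D[i][j-1], D[i-1][j-1]). Filling the table (rows: prefixes of 'wqhw', columns: prefixes of 'vphw'):
     ε  v  p  h  w
  ε  0  1  2  3  4
  w  1  1  2  3  3
  q  2  2  2  3  4
  h  3  3  3  2  3
  w  4  4  4  3  2
The bottom-right entry gives D[4][4] = 2, so no sequence of fewer than 2 edits works. Backtracking through the table gives one optimal edit sequence (2 edits):
  wqhw → vqhw (sub w→v @1)
  vqhw → vphw (sub q→p @2)
Edit distance = 2.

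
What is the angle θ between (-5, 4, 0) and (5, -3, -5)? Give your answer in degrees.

With u = (-5, 4, 0), v = (5, -3, -5):
u·v = (-5)·5 + 4·(-3) + 0·(-5) = (-25) + (-12) + 0 = -37.
|u| = √((-5)² + 4² + 0²) = √41, |v| = √(5² + (-3)² + (-5)²) = √59, so |u||v| = √(41·59) = √2419.
cos θ = (u·v)/(|u||v|) = -37/√2419 ≈ -0.752287
θ = arccos(-0.752287) ≈ 138.79°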